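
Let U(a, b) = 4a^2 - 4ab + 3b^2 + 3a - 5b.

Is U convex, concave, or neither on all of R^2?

U is quadratic, so its Hessian is the constant matrix H = [[8, -4], [-4, 6]].
det(H) = 32, tr(H) = 14.
det(H) > 0 and tr(H) > 0, so H is positive definite everywhere: convex.

convex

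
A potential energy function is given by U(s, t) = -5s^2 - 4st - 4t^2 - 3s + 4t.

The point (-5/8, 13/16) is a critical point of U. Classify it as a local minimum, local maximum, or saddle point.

The Hessian of U is constant: H = [[-10, -4], [-4, -8]].
det(H) = (-10)·(-8) − (-4)² = 64.
det(H) > 0 and tr(H) = -18 < 0, so H is negative definite and the point is a local maximum.

local maximum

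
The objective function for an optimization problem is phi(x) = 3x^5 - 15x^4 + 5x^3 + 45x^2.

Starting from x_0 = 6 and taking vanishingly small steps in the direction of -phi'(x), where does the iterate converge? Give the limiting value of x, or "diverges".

phi'(x) = 15x(x - 3)(x - 2)(x + 1), so phi'(6) = 7560.
Gradient descent moves in the -phi' direction, i.e. x is decreasing.
The nearest critical point in that direction is x = 3, where phi'' = 180 > 0 (a local minimum). The iterate converges there.

3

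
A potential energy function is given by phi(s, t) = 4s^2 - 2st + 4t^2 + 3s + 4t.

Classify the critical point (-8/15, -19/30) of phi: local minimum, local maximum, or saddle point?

local minimum

The Hessian of phi is constant: H = [[8, -2], [-2, 8]].
det(H) = 8·8 − (-2)² = 60.
det(H) > 0 and tr(H) = 16 > 0, so H is positive definite and the point is a local minimum.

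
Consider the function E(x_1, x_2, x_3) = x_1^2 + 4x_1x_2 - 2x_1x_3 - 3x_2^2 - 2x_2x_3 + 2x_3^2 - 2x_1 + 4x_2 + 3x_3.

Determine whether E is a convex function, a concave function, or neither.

E is quadratic, so its Hessian is the constant matrix H = [[2, 4, -2], [4, -6, -2], [-2, -2, 4]].
Leading principal minors: 2, -28, -64.
Neither pattern holds ⇒ H is indefinite ⇒ neither convex nor concave.

neither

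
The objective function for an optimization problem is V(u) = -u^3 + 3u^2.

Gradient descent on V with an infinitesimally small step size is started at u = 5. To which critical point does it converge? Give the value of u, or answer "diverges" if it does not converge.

diverges

V'(u) = -3u(u - 2), so V'(5) = -45.
Gradient descent moves in the -V' direction, i.e. u is increasing.
There is no critical point above u=5, and V' keeps the same sign, so the iterate runs off to +∞.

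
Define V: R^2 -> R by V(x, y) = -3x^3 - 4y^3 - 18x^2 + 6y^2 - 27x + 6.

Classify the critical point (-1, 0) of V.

The mixed partial ∂²V/∂x∂y is 0, so the Hessian at any point is diag(V_xx, V_yy) = diag(-18(x + 2), 12(-2y + 1)).
At (-1, 0): H = diag(-18, 12).
The eigenvalues have opposite signs, so H is indefinite: a saddle point.

saddle point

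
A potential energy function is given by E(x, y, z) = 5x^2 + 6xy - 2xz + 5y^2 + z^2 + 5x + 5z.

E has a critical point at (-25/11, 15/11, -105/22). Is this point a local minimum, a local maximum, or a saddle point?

The Hessian is constant: H = [[10, 6, -2], [6, 10, 0], [-2, 0, 2]].
Leading principal minors: Δ₁ = 10, Δ₂ = 64, Δ₃ = 88.
All leading minors are positive, so H is positive definite: a local minimum.

local minimum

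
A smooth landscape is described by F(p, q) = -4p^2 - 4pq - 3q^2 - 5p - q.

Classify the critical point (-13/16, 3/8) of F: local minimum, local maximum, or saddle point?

local maximum

The Hessian of F is constant: H = [[-8, -4], [-4, -6]].
det(H) = (-8)·(-6) − (-4)² = 32.
det(H) > 0 and tr(H) = -14 < 0, so H is negative definite and the point is a local maximum.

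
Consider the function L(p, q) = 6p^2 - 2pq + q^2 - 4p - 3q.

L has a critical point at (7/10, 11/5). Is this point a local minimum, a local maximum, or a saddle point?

local minimum

The Hessian of L is constant: H = [[12, -2], [-2, 2]].
det(H) = 12·2 − (-2)² = 20.
det(H) > 0 and tr(H) = 14 > 0, so H is positive definite and the point is a local minimum.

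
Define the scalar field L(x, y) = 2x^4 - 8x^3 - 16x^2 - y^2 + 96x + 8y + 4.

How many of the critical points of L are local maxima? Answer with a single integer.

L separates as a function of x plus a function of y, so ∇L=0 decouples.
∂L/∂x = 8(x - 3)(x - 2)(x + 2) = 0 at x ∈ {-2, 2, 3}; ∂L/∂y = -2(y - 4) = 0 at y ∈ {4}.
The Hessian is diagonal: diag(L_xx, L_yy). Second derivatives: L_xx(-2)=160, L_xx(2)=-32, L_xx(3)=40; L_yy(4)=-2.
Local maxima occur where both diagonal entries negative: (2, 4). Count: 1.

1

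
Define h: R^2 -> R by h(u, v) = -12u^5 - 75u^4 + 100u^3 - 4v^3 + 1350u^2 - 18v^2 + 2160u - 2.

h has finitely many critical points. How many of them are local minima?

2

h separates as a function of u plus a function of v, so ∇h=0 decouples.
∂h/∂u = -60(u - 3)(u + 1)(u + 3)(u + 4) = 0 at u ∈ {-4, -3, -1, 3}; ∂h/∂v = -12v(v + 3) = 0 at v ∈ {-3, 0}.
The Hessian is diagonal: diag(h_uu, h_vv). Second derivatives: h_uu(-4)=1260, h_uu(-3)=-720, h_uu(-1)=1440, h_uu(3)=-10080; h_vv(-3)=36, h_vv(0)=-36.
Local minima occur where both diagonal entries positive: (-4, -3), (-1, -3). Count: 2.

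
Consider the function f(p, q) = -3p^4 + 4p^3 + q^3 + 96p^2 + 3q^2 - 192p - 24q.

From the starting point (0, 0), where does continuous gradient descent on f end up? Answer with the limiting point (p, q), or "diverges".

(1, 2)

f is separable, so gradient descent decouples: p follows -∂f/∂p, q follows -∂f/∂q.
∂f/∂p = -12(p - 4)(p - 1)(p + 4); at p=0 this is -192, so p increases.
∂f/∂q = 3(q - 2)(q + 4); at q=0 this is -24, so q increases.
p converges to its nearest critical value 1 (a local min of the p-part); q converges to 2. The iterate converges to (1, 2).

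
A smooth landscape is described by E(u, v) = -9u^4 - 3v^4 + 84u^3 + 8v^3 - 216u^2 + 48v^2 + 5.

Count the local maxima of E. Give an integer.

4

E separates as a function of u plus a function of v, so ∇E=0 decouples.
∂E/∂u = -36u(u - 4)(u - 3) = 0 at u ∈ {0, 3, 4}; ∂E/∂v = -12v(v - 4)(v + 2) = 0 at v ∈ {-2, 0, 4}.
The Hessian is diagonal: diag(E_uu, E_vv). Second derivatives: E_uu(0)=-432, E_uu(3)=108, E_uu(4)=-144; E_vv(-2)=-144, E_vv(0)=96, E_vv(4)=-288.
Local maxima occur where both diagonal entries negative: (0, -2), (0, 4), (4, -2), (4, 4). Count: 4.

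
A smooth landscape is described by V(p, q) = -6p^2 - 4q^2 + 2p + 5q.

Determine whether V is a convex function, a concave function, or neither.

concave

V is quadratic, so its Hessian is the constant matrix H = [[-12, 0], [0, -8]].
det(H) = 96, tr(H) = -20.
det(H) > 0 and tr(H) < 0, so H is negative definite everywhere: concave.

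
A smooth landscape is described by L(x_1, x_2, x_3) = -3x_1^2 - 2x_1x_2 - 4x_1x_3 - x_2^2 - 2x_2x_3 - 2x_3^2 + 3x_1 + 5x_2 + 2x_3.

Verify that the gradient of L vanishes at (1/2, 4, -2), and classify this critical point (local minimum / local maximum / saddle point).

local maximum

∇L = (-6x_1 - 2x_2 - 4x_3 + 3, -2x_1 - 2x_2 - 2x_3 + 5, -4x_1 - 2x_2 - 4x_3 + 2); substituting (1/2, 4, -2) gives ∇L = (0, 0, 0), so (1/2, 4, -2) is indeed a critical point.
The Hessian is constant: H = [[-6, -2, -4], [-2, -2, -2], [-4, -2, -4]].
Leading principal minors: Δ₁ = -6, Δ₂ = 8, Δ₃ = -8.
The minors alternate sign starting negative (−, +, −), so H is negative definite: a local maximum.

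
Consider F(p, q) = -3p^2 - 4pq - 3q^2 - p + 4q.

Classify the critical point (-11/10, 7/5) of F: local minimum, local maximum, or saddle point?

The Hessian of F is constant: H = [[-6, -4], [-4, -6]].
det(H) = (-6)·(-6) − (-4)² = 20.
det(H) > 0 and tr(H) = -12 < 0, so H is negative definite and the point is a local maximum.

local maximum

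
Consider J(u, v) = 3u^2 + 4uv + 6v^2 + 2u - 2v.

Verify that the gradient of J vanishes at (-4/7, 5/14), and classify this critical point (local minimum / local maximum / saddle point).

local minimum

∇J = (6u + 4v + 2, 4u + 12v - 2); substituting (-4/7, 5/14) gives ∇J = (0, 0), so (-4/7, 5/14) is indeed a critical point.
The Hessian of J is constant: H = [[6, 4], [4, 12]].
det(H) = 6·12 − 4² = 56.
det(H) > 0 and tr(H) = 18 > 0, so H is positive definite and the point is a local minimum.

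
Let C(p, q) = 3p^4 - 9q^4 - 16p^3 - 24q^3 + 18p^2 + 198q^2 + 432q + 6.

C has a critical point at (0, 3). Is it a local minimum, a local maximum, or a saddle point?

The mixed partial ∂²C/∂p∂q is 0, so the Hessian at any point is diag(C_pp, C_qq) = diag(12(3p^2 - 8p + 3), 36(-3q^2 - 4q + 11)).
At (0, 3): H = diag(36, -1008).
The eigenvalues have opposite signs, so H is indefinite: a saddle point.

saddle point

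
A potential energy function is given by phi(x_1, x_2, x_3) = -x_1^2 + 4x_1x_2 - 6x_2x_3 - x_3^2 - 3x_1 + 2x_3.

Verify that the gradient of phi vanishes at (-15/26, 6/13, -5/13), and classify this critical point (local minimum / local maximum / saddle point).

∇phi = (-2x_1 + 4x_2 - 3, 4x_1 - 6x_3, -6x_2 - 2x_3 + 2); substituting (-15/26, 6/13, -5/13) gives ∇phi = (0, 0, 0), so (-15/26, 6/13, -5/13) is indeed a critical point.
The Hessian is constant: H = [[-2, 4, 0], [4, 0, -6], [0, -6, -2]].
Leading principal minors: Δ₁ = -2, Δ₂ = -16, Δ₃ = 104.
The minors fit neither the all-positive nor the alternating-sign pattern, so H is indefinite: a saddle point.

saddle point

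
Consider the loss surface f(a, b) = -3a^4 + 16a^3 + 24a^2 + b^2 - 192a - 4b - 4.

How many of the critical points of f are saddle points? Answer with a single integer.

2

f separates as a function of a plus a function of b, so ∇f=0 decouples.
∂f/∂a = -12(a - 4)(a - 2)(a + 2) = 0 at a ∈ {-2, 2, 4}; ∂f/∂b = 2(b - 2) = 0 at b ∈ {2}.
The Hessian is diagonal: diag(f_aa, f_bb). Second derivatives: f_aa(-2)=-288, f_aa(2)=96, f_aa(4)=-144; f_bb(2)=2.
Saddle points occur where the two diagonal entries have opposite signs: (-2, 2), (4, 2). Count: 2.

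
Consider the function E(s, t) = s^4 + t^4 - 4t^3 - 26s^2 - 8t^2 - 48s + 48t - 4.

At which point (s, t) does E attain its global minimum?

E(s,t) separates as P(s) + Q(t) − 4, so its minimum is min P + min Q − 4.
P'(s) = 4(s - 4)(s + 1)(s + 3) vanishes at s ∈ {-3, -1, 4}; Q'(t) = 4(t - 3)(t - 2)(t + 2) vanishes at t ∈ {-2, 2, 3}.
Local minima of P (where P''>0): P(-3)=-9, P(4)=-352. Local minima of Q: Q(-2)=-80, Q(3)=45.
So the global minimum of E is P(4) + Q(-2) − 4 = -352 − 80 − 4 = -436, attained at (4, -2).

(4, -2)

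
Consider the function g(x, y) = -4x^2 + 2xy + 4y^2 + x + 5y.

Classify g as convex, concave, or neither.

neither

g is quadratic, so its Hessian is the constant matrix H = [[-8, 2], [2, 8]].
det(H) = -68, tr(H) = 0.
det(H) < 0, so H is indefinite: neither convex nor concave.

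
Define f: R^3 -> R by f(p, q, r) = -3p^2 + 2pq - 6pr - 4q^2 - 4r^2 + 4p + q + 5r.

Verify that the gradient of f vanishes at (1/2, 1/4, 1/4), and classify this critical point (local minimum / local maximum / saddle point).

local maximum

∇f = (-6p + 2q - 6r + 4, 2p - 8q + 1, -6p - 8r + 5); substituting (1/2, 1/4, 1/4) gives ∇f = (0, 0, 0), so (1/2, 1/4, 1/4) is indeed a critical point.
The Hessian is constant: H = [[-6, 2, -6], [2, -8, 0], [-6, 0, -8]].
Leading principal minors: Δ₁ = -6, Δ₂ = 44, Δ₃ = -64.
The minors alternate sign starting negative (−, +, −), so H is negative definite: a local maximum.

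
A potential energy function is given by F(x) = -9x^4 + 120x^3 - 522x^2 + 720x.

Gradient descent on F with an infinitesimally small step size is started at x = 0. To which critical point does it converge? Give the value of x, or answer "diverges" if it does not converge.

diverges

F'(x) = -36(x - 5)(x - 4)(x - 1), so F'(0) = 720.
Gradient descent moves in the -F' direction, i.e. x is decreasing.
There is no critical point below x=0, and F' keeps the same sign, so the iterate runs off to −∞.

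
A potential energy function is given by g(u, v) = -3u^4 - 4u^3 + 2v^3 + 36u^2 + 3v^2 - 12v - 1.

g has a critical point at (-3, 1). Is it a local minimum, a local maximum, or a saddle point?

The mixed partial ∂²g/∂u∂v is 0, so the Hessian at any point is diag(g_uu, g_vv) = diag(12(-3u^2 - 2u + 6), 6(2v + 1)).
At (-3, 1): H = diag(-180, 18).
The eigenvalues have opposite signs, so H is indefinite: a saddle point.

saddle point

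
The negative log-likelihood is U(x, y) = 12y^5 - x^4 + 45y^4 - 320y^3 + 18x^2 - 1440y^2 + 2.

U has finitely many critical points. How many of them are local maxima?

U separates as a function of x plus a function of y, so ∇U=0 decouples.
∂U/∂x = -4x(x - 3)(x + 3) = 0 at x ∈ {-3, 0, 3}; ∂U/∂y = 60y(y - 4)(y + 3)(y + 4) = 0 at y ∈ {-4, -3, 0, 4}.
The Hessian is diagonal: diag(U_xx, U_yy). Second derivatives: U_xx(-3)=-72, U_xx(0)=36, U_xx(3)=-72; U_yy(-4)=-1920, U_yy(-3)=1260, U_yy(0)=-2880, U_yy(4)=13440.
Local maxima occur where both diagonal entries negative: (-3, -4), (-3, 0), (3, -4), (3, 0). Count: 4.

4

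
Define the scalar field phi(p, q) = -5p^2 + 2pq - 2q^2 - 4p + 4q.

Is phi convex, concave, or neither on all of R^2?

concave

phi is quadratic, so its Hessian is the constant matrix H = [[-10, 2], [2, -4]].
det(H) = 36, tr(H) = -14.
det(H) > 0 and tr(H) < 0, so H is negative definite everywhere: concave.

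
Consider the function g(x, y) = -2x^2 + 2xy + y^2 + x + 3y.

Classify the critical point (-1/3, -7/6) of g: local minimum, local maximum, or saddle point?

The Hessian of g is constant: H = [[-4, 2], [2, 2]].
det(H) = (-4)·2 − 2² = -12.
Since det(H) < 0, H is indefinite and the critical point is a saddle point.

saddle point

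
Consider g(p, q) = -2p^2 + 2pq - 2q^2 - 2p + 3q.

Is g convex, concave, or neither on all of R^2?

concave

g is quadratic, so its Hessian is the constant matrix H = [[-4, 2], [2, -4]].
det(H) = 12, tr(H) = -8.
det(H) > 0 and tr(H) < 0, so H is negative definite everywhere: concave.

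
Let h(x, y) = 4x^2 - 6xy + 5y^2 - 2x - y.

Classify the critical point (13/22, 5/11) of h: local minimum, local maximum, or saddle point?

local minimum

The Hessian of h is constant: H = [[8, -6], [-6, 10]].
det(H) = 8·10 − (-6)² = 44.
det(H) > 0 and tr(H) = 18 > 0, so H is positive definite and the point is a local minimum.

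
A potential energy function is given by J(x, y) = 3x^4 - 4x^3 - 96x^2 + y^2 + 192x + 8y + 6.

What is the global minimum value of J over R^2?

J(x,y) separates as P(x) + Q(y) + 6, so its minimum is min P + min Q + 6.
P'(x) = 12(x - 4)(x - 1)(x + 4) vanishes at x ∈ {-4, 1, 4}; Q'(y) = 2y + 8 vanishes at y ∈ {-4}.
Local minima of P (where P''>0): P(-4)=-1280, P(4)=-256. Local minima of Q: Q(-4)=-16.
So the global minimum of J is P(-4) + Q(-4) + 6 = -1280 − 16 + 6 = -1290, attained at (-4, -4).

-1290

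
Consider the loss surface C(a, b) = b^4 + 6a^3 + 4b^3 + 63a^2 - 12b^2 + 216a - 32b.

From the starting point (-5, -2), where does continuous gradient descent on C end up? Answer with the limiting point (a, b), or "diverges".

diverges

C is separable, so gradient descent decouples: a follows -∂C/∂a, b follows -∂C/∂b.
∂C/∂a = 18(a + 3)(a + 4); at a=-5 this is 36, so a decreases.
∂C/∂b = 4(b - 2)(b + 1)(b + 4); at b=-2 this is 32, so b decreases.
The a-coordinate has no critical point in that direction and runs off to infinity.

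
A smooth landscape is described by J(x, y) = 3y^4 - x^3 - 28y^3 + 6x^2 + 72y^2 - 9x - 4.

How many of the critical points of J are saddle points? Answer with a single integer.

3

J separates as a function of x plus a function of y, so ∇J=0 decouples.
∂J/∂x = -3(x - 3)(x - 1) = 0 at x ∈ {1, 3}; ∂J/∂y = 12y(y - 4)(y - 3) = 0 at y ∈ {0, 3, 4}.
The Hessian is diagonal: diag(J_xx, J_yy). Second derivatives: J_xx(1)=6, J_xx(3)=-6; J_yy(0)=144, J_yy(3)=-36, J_yy(4)=48.
Saddle points occur where the two diagonal entries have opposite signs: (1, 3), (3, 0), (3, 4). Count: 3.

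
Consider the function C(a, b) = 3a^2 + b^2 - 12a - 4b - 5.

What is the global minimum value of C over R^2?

-21

C(a,b) separates as P(a) + Q(b) − 5, so its minimum is min P + min Q − 5.
P'(a) = 6a - 12 vanishes at a ∈ {2}; Q'(b) = 2b - 4 vanishes at b ∈ {2}.
Local minima of P (where P''>0): P(2)=-12. Local minima of Q: Q(2)=-4.
So the global minimum of C is P(2) + Q(2) − 5 = -12 − 4 − 5 = -21, attained at (2, 2).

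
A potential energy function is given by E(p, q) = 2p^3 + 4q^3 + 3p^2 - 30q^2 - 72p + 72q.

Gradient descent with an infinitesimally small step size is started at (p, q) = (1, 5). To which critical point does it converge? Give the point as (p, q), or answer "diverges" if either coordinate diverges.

E is separable, so gradient descent decouples: p follows -∂E/∂p, q follows -∂E/∂q.
∂E/∂p = 6(p - 3)(p + 4); at p=1 this is -60, so p increases.
∂E/∂q = 12(q - 3)(q - 2); at q=5 this is 72, so q decreases.
p converges to its nearest critical value 3 (a local min of the p-part); q converges to 3. The iterate converges to (3, 3).

(3, 3)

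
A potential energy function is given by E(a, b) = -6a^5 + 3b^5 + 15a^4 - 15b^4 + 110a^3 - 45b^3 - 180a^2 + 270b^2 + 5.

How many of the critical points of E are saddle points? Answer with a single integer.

E separates as a function of a plus a function of b, so ∇E=0 decouples.
∂E/∂a = -30a(a - 4)(a - 1)(a + 3) = 0 at a ∈ {-3, 0, 1, 4}; ∂E/∂b = 15b(b - 4)(b - 3)(b + 3) = 0 at b ∈ {-3, 0, 3, 4}.
The Hessian is diagonal: diag(E_aa, E_bb). Second derivatives: E_aa(-3)=2520, E_aa(0)=-360, E_aa(1)=360, E_aa(4)=-2520; E_bb(-3)=-1890, E_bb(0)=540, E_bb(3)=-270, E_bb(4)=420.
Saddle points occur where the two diagonal entries have opposite signs: (-3, -3), (-3, 3), (0, 0), (0, 4), (1, -3), (1, 3), (4, 0), (4, 4). Count: 8.

8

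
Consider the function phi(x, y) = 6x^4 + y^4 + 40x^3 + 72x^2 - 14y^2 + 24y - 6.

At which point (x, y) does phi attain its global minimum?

(0, -3)

phi(x,y) separates as P(x) + Q(y) − 6, so its minimum is min P + min Q − 6.
P'(x) = 24x(x + 2)(x + 3) vanishes at x ∈ {-3, -2, 0}; Q'(y) = 4(y - 2)(y - 1)(y + 3) vanishes at y ∈ {-3, 1, 2}.
Local minima of P (where P''>0): P(-3)=54, P(0)=0. Local minima of Q: Q(-3)=-117, Q(2)=8.
So the global minimum of phi is P(0) + Q(-3) − 6 = 0 − 117 − 6 = -123, attained at (0, -3).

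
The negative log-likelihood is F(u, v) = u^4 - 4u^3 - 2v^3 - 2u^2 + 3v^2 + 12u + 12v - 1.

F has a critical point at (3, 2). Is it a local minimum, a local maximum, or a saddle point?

saddle point

The mixed partial ∂²F/∂u∂v is 0, so the Hessian at any point is diag(F_uu, F_vv) = diag(4(3u^2 - 6u - 1), 6(-2v + 1)).
At (3, 2): H = diag(32, -18).
The eigenvalues have opposite signs, so H is indefinite: a saddle point.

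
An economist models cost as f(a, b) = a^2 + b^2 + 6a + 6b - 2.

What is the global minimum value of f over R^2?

-20

f(a,b) separates as P(a) + Q(b) − 2, so its minimum is min P + min Q − 2.
P'(a) = 2a + 6 vanishes at a ∈ {-3}; Q'(b) = 2b + 6 vanishes at b ∈ {-3}.
Local minima of P (where P''>0): P(-3)=-9. Local minima of Q: Q(-3)=-9.
So the global minimum of f is P(-3) + Q(-3) − 2 = -9 − 9 − 2 = -20, attained at (-3, -3).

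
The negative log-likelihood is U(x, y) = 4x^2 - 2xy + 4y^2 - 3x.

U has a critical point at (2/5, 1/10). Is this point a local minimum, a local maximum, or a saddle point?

local minimum

The Hessian of U is constant: H = [[8, -2], [-2, 8]].
det(H) = 8·8 − (-2)² = 60.
det(H) > 0 and tr(H) = 16 > 0, so H is positive definite and the point is a local minimum.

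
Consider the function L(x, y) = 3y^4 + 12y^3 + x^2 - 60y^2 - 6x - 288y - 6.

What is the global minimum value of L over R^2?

-852

L(x,y) separates as P(x) + Q(y) − 6, so its minimum is min P + min Q − 6.
P'(x) = 2x - 6 vanishes at x ∈ {3}; Q'(y) = 12(y - 3)(y + 2)(y + 4) vanishes at y ∈ {-4, -2, 3}.
Local minima of P (where P''>0): P(3)=-9. Local minima of Q: Q(-4)=192, Q(3)=-837.
So the global minimum of L is P(3) + Q(3) − 6 = -9 − 837 − 6 = -852, attained at (3, 3).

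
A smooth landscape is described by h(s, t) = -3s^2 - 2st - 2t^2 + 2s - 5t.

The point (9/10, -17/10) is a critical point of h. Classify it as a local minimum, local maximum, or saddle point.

The Hessian of h is constant: H = [[-6, -2], [-2, -4]].
det(H) = (-6)·(-4) − (-2)² = 20.
det(H) > 0 and tr(H) = -10 < 0, so H is negative definite and the point is a local maximum.

local maximum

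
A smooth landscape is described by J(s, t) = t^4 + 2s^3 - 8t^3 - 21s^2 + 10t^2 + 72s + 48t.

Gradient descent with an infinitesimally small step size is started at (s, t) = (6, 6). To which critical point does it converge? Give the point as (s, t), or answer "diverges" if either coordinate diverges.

J is separable, so gradient descent decouples: s follows -∂J/∂s, t follows -∂J/∂t.
∂J/∂s = 6(s - 4)(s - 3); at s=6 this is 36, so s decreases.
∂J/∂t = 4(t - 4)(t - 3)(t + 1); at t=6 this is 168, so t decreases.
s converges to its nearest critical value 4 (a local min of the s-part); t converges to 4. The iterate converges to (4, 4).

(4, 4)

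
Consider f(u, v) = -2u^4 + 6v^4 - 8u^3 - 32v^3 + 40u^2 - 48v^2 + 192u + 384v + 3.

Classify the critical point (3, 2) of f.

local maximum

The mixed partial ∂²f/∂u∂v is 0, so the Hessian at any point is diag(f_uu, f_vv) = diag(8(-3u^2 - 6u + 10), 24(3v^2 - 8v - 4)).
At (3, 2): H = diag(-280, -192).
Both eigenvalues are negative, so H is negative definite: a local maximum.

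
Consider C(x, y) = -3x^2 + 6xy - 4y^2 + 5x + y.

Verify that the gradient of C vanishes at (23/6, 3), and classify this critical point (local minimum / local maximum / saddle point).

local maximum

∇C = (-6x + 6y + 5, 6x - 8y + 1); substituting (23/6, 3) gives ∇C = (0, 0), so (23/6, 3) is indeed a critical point.
The Hessian of C is constant: H = [[-6, 6], [6, -8]].
det(H) = (-6)·(-8) − 6² = 12.
det(H) > 0 and tr(H) = -14 < 0, so H is negative definite and the point is a local maximum.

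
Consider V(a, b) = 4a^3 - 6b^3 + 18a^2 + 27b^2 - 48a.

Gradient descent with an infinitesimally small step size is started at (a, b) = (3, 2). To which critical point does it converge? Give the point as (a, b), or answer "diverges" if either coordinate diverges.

V is separable, so gradient descent decouples: a follows -∂V/∂a, b follows -∂V/∂b.
∂V/∂a = 12(a - 1)(a + 4); at a=3 this is 168, so a decreases.
∂V/∂b = -18b(b - 3); at b=2 this is 36, so b decreases.
a converges to its nearest critical value 1 (a local min of the a-part); b converges to 0. The iterate converges to (1, 0).

(1, 0)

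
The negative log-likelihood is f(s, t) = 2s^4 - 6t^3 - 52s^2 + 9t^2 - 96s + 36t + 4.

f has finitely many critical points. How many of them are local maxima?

f separates as a function of s plus a function of t, so ∇f=0 decouples.
∂f/∂s = 8(s - 4)(s + 1)(s + 3) = 0 at s ∈ {-3, -1, 4}; ∂f/∂t = -18(t - 2)(t + 1) = 0 at t ∈ {-1, 2}.
The Hessian is diagonal: diag(f_ss, f_tt). Second derivatives: f_ss(-3)=112, f_ss(-1)=-80, f_ss(4)=280; f_tt(-1)=54, f_tt(2)=-54.
Local maxima occur where both diagonal entries negative: (-1, 2). Count: 1.

1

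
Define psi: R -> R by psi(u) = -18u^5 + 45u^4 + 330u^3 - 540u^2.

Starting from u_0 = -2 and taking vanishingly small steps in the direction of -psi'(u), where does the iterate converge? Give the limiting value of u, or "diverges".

psi'(u) = -90u(u - 4)(u - 1)(u + 3), so psi'(-2) = 3240.
Gradient descent moves in the -psi' direction, i.e. u is decreasing.
The nearest critical point in that direction is u = -3, where psi'' = 7560 > 0 (a local minimum). The iterate converges there.

-3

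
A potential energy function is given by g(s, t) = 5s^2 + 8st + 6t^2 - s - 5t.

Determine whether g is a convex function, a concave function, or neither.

convex

g is quadratic, so its Hessian is the constant matrix H = [[10, 8], [8, 12]].
det(H) = 56, tr(H) = 22.
det(H) > 0 and tr(H) > 0, so H is positive definite everywhere: convex.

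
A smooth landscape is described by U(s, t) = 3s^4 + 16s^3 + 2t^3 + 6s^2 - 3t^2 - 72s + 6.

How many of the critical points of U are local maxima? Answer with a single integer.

1

U separates as a function of s plus a function of t, so ∇U=0 decouples.
∂U/∂s = 12(s - 1)(s + 2)(s + 3) = 0 at s ∈ {-3, -2, 1}; ∂U/∂t = 6t(t - 1) = 0 at t ∈ {0, 1}.
The Hessian is diagonal: diag(U_ss, U_tt). Second derivatives: U_ss(-3)=48, U_ss(-2)=-36, U_ss(1)=144; U_tt(0)=-6, U_tt(1)=6.
Local maxima occur where both diagonal entries negative: (-2, 0). Count: 1.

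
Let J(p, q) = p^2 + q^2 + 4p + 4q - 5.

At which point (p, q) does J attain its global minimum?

J(p,q) separates as A(p) + B(q) − 5, so its minimum is min A + min B − 5.
A'(p) = 2p + 4 vanishes at p ∈ {-2}; B'(q) = 2q + 4 vanishes at q ∈ {-2}.
Local minima of A (where A''>0): A(-2)=-4. Local minima of B: B(-2)=-4.
So the global minimum of J is A(-2) + B(-2) − 5 = -4 − 4 − 5 = -13, attained at (-2, -2).

(-2, -2)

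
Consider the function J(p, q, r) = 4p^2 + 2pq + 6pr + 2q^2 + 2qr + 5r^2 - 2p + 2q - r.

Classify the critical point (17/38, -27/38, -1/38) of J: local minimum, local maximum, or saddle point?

The Hessian is constant: H = [[8, 2, 6], [2, 4, 2], [6, 2, 10]].
Leading principal minors: Δ₁ = 8, Δ₂ = 28, Δ₃ = 152.
All leading minors are positive, so H is positive definite: a local minimum.

local minimum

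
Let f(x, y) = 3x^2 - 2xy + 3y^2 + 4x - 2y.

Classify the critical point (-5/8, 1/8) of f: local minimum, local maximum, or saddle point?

local minimum

The Hessian of f is constant: H = [[6, -2], [-2, 6]].
det(H) = 6·6 − (-2)² = 32.
det(H) > 0 and tr(H) = 12 > 0, so H is positive definite and the point is a local minimum.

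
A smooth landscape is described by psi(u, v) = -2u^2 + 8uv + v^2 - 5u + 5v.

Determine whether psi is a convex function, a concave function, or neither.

psi is quadratic, so its Hessian is the constant matrix H = [[-4, 8], [8, 2]].
det(H) = -72, tr(H) = -2.
det(H) < 0, so H is indefinite: neither convex nor concave.

neither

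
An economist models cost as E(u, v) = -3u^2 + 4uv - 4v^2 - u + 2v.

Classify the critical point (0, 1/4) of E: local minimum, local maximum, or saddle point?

local maximum

The Hessian of E is constant: H = [[-6, 4], [4, -8]].
det(H) = (-6)·(-8) − 4² = 32.
det(H) > 0 and tr(H) = -14 < 0, so H is negative definite and the point is a local maximum.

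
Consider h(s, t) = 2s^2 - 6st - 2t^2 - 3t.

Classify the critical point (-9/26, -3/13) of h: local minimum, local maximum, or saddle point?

saddle point

The Hessian of h is constant: H = [[4, -6], [-6, -4]].
det(H) = 4·(-4) − (-6)² = -52.
Since det(H) < 0, H is indefinite and the critical point is a saddle point.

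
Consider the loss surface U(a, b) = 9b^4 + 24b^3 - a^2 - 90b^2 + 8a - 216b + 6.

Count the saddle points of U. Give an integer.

2

U separates as a function of a plus a function of b, so ∇U=0 decouples.
∂U/∂a = -2(a - 4) = 0 at a ∈ {4}; ∂U/∂b = 36(b - 2)(b + 1)(b + 3) = 0 at b ∈ {-3, -1, 2}.
The Hessian is diagonal: diag(U_aa, U_bb). Second derivatives: U_aa(4)=-2; U_bb(-3)=360, U_bb(-1)=-216, U_bb(2)=540.
Saddle points occur where the two diagonal entries have opposite signs: (4, -3), (4, 2). Count: 2.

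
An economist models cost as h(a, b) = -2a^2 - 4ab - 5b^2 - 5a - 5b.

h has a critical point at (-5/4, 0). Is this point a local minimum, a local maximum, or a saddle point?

The Hessian of h is constant: H = [[-4, -4], [-4, -10]].
det(H) = (-4)·(-10) − (-4)² = 24.
det(H) > 0 and tr(H) = -14 < 0, so H is negative definite and the point is a local maximum.

local maximum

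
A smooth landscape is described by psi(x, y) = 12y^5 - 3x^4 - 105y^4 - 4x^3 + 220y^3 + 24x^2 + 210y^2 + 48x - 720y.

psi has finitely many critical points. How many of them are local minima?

2

psi separates as a function of x plus a function of y, so ∇psi=0 decouples.
∂psi/∂x = -12(x - 2)(x + 1)(x + 2) = 0 at x ∈ {-2, -1, 2}; ∂psi/∂y = 60(y - 4)(y - 3)(y - 1)(y + 1) = 0 at y ∈ {-1, 1, 3, 4}.
The Hessian is diagonal: diag(psi_xx, psi_yy). Second derivatives: psi_xx(-2)=-48, psi_xx(-1)=36, psi_xx(2)=-144; psi_yy(-1)=-2400, psi_yy(1)=720, psi_yy(3)=-480, psi_yy(4)=900.
Local minima occur where both diagonal entries positive: (-1, 1), (-1, 4). Count: 2.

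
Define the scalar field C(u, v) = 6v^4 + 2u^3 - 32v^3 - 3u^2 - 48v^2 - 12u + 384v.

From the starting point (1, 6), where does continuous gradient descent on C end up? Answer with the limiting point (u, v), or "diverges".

C is separable, so gradient descent decouples: u follows -∂C/∂u, v follows -∂C/∂v.
∂C/∂u = 6(u - 2)(u + 1); at u=1 this is -12, so u increases.
∂C/∂v = 24(v - 4)(v - 2)(v + 2); at v=6 this is 1536, so v decreases.
u converges to its nearest critical value 2 (a local min of the u-part); v converges to 4. The iterate converges to (2, 4).

(2, 4)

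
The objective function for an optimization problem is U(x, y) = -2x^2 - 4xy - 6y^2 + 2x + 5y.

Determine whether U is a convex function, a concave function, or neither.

concave

U is quadratic, so its Hessian is the constant matrix H = [[-4, -4], [-4, -12]].
det(H) = 32, tr(H) = -16.
det(H) > 0 and tr(H) < 0, so H is negative definite everywhere: concave.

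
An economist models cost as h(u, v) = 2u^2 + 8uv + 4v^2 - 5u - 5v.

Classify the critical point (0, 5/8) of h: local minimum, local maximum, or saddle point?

The Hessian of h is constant: H = [[4, 8], [8, 8]].
det(H) = 4·8 − 8² = -32.
Since det(H) < 0, H is indefinite and the critical point is a saddle point.

saddle point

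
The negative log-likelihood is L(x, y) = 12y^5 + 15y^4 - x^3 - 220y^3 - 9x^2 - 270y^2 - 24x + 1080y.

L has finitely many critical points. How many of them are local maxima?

2

L separates as a function of x plus a function of y, so ∇L=0 decouples.
∂L/∂x = -3(x + 2)(x + 4) = 0 at x ∈ {-4, -2}; ∂L/∂y = 60(y - 3)(y - 1)(y + 2)(y + 3) = 0 at y ∈ {-3, -2, 1, 3}.
The Hessian is diagonal: diag(L_xx, L_yy). Second derivatives: L_xx(-4)=6, L_xx(-2)=-6; L_yy(-3)=-1440, L_yy(-2)=900, L_yy(1)=-1440, L_yy(3)=3600.
Local maxima occur where both diagonal entries negative: (-2, -3), (-2, 1). Count: 2.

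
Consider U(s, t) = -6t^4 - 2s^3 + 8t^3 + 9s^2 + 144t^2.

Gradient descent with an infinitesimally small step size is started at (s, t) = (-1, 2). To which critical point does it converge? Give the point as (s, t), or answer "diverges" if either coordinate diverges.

U is separable, so gradient descent decouples: s follows -∂U/∂s, t follows -∂U/∂t.
∂U/∂s = -6s(s - 3); at s=-1 this is -24, so s increases.
∂U/∂t = -24t(t - 4)(t + 3); at t=2 this is 480, so t decreases.
s converges to its nearest critical value 0 (a local min of the s-part); t converges to 0. The iterate converges to (0, 0).

(0, 0)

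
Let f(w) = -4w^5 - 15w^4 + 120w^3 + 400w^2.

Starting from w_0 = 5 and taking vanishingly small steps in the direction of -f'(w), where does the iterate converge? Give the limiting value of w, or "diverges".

diverges

f'(w) = -20w(w - 4)(w + 2)(w + 5), so f'(5) = -7000.
Gradient descent moves in the -f' direction, i.e. w is increasing.
There is no critical point above w=5, and f' keeps the same sign, so the iterate runs off to +∞.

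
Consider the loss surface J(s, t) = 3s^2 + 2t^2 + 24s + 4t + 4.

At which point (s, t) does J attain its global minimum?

(-4, -1)

J(s,t) separates as P(s) + Q(t) + 4, so its minimum is min P + min Q + 4.
P'(s) = 6s + 24 vanishes at s ∈ {-4}; Q'(t) = 4(t + 1) vanishes at t ∈ {-1}.
Local minima of P (where P''>0): P(-4)=-48. Local minima of Q: Q(-1)=-2.
So the global minimum of J is P(-4) + Q(-1) + 4 = -48 − 2 + 4 = -46, attained at (-4, -1).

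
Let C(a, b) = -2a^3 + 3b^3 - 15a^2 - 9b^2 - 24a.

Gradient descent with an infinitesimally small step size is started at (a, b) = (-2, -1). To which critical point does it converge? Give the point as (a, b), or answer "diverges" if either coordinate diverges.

C is separable, so gradient descent decouples: a follows -∂C/∂a, b follows -∂C/∂b.
∂C/∂a = -6(a + 1)(a + 4); at a=-2 this is 12, so a decreases.
∂C/∂b = 9b(b - 2); at b=-1 this is 27, so b decreases.
The b-coordinate has no critical point in that direction and runs off to infinity.

diverges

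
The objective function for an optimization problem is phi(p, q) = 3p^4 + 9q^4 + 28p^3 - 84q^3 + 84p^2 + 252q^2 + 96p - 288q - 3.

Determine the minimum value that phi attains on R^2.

-259

phi(p,q) separates as A(p) + B(q) − 3, so its minimum is min A + min B − 3.
A'(p) = 12(p + 1)(p + 2)(p + 4) vanishes at p ∈ {-4, -2, -1}; B'(q) = 36(q - 4)(q - 2)(q - 1) vanishes at q ∈ {1, 2, 4}.
Local minima of A (where A''>0): A(-4)=-64, A(-1)=-37. Local minima of B: B(1)=-111, B(4)=-192.
So the global minimum of phi is A(-4) + B(4) − 3 = -64 − 192 − 3 = -259, attained at (-4, 4).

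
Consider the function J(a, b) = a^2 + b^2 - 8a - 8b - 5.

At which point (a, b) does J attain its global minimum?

J(a,b) separates as P(a) + Q(b) − 5, so its minimum is min P + min Q − 5.
P'(a) = 2a - 8 vanishes at a ∈ {4}; Q'(b) = 2b - 8 vanishes at b ∈ {4}.
Local minima of P (where P''>0): P(4)=-16. Local minima of Q: Q(4)=-16.
So the global minimum of J is P(4) + Q(4) − 5 = -16 − 16 − 5 = -37, attained at (4, 4).

(4, 4)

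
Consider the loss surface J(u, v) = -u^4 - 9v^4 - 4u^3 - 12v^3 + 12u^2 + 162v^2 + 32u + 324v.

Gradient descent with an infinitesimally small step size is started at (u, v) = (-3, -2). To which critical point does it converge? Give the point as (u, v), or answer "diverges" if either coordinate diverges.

(-1, -1)

J is separable, so gradient descent decouples: u follows -∂J/∂u, v follows -∂J/∂v.
∂J/∂u = -4(u - 2)(u + 1)(u + 4); at u=-3 this is -40, so u increases.
∂J/∂v = -36(v - 3)(v + 1)(v + 3); at v=-2 this is -180, so v increases.
u converges to its nearest critical value -1 (a local min of the u-part); v converges to -1. The iterate converges to (-1, -1).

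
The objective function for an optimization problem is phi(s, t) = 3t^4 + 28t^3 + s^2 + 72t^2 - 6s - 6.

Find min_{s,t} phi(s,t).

phi(s,t) separates as P(s) + Q(t) − 6, so its minimum is min P + min Q − 6.
P'(s) = 2s - 6 vanishes at s ∈ {3}; Q'(t) = 12t(t + 3)(t + 4) vanishes at t ∈ {-4, -3, 0}.
Local minima of P (where P''>0): P(3)=-9. Local minima of Q: Q(-4)=128, Q(0)=0.
So the global minimum of phi is P(3) + Q(0) − 6 = -9 + 0 − 6 = -15, attained at (3, 0).

-15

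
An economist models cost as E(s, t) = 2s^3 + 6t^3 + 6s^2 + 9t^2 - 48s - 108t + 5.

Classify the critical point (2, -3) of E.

The mixed partial ∂²E/∂s∂t is 0, so the Hessian at any point is diag(E_ss, E_tt) = diag(12(s + 1), 18(2t + 1)).
At (2, -3): H = diag(36, -90).
The eigenvalues have opposite signs, so H is indefinite: a saddle point.

saddle point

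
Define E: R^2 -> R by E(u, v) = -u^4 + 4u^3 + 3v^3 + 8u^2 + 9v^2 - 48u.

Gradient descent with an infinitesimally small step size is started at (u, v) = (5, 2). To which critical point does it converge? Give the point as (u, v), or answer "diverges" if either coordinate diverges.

diverges

E is separable, so gradient descent decouples: u follows -∂E/∂u, v follows -∂E/∂v.
∂E/∂u = -4(u - 3)(u - 2)(u + 2); at u=5 this is -168, so u increases.
∂E/∂v = 9v(v + 2); at v=2 this is 72, so v decreases.
The u-coordinate has no critical point in that direction and runs off to infinity.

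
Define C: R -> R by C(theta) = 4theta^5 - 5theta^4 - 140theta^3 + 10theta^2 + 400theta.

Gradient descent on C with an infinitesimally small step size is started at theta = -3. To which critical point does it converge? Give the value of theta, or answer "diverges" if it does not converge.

C'(theta) = 20(theta - 5)(theta - 1)(theta + 1)(theta + 4), so C'(-3) = -1280.
Gradient descent moves in the -C' direction, i.e. theta is increasing.
The nearest critical point in that direction is theta = -1, where C'' = 720 > 0 (a local minimum). The iterate converges there.

-1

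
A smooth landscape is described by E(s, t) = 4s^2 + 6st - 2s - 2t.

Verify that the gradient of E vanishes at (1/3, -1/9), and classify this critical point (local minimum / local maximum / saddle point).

∇E = (8s + 6t - 2, 6s - 2); substituting (1/3, -1/9) gives ∇E = (0, 0), so (1/3, -1/9) is indeed a critical point.
The Hessian of E is constant: H = [[8, 6], [6, 0]].
det(H) = 8·0 − 6² = -36.
Since det(H) < 0, H is indefinite and the critical point is a saddle point.

saddle point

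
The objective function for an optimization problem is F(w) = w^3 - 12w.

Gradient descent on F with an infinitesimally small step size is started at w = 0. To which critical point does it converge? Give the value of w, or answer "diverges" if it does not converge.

2

F'(w) = 3(w - 2)(w + 2), so F'(0) = -12.
Gradient descent moves in the -F' direction, i.e. w is increasing.
The nearest critical point in that direction is w = 2, where F'' = 12 > 0 (a local minimum). The iterate converges there.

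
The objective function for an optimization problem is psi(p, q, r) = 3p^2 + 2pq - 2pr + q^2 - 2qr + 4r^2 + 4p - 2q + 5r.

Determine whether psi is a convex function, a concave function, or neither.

psi is quadratic, so its Hessian is the constant matrix H = [[6, 2, -2], [2, 2, -2], [-2, -2, 8]].
Leading principal minors: 6, 8, 48.
All positive ⇒ H ≻ 0 ⇒ convex.

convex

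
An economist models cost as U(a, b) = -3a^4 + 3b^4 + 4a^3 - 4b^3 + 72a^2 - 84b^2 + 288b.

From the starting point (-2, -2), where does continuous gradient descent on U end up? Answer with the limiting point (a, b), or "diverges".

U is separable, so gradient descent decouples: a follows -∂U/∂a, b follows -∂U/∂b.
∂U/∂a = -12a(a - 4)(a + 3); at a=-2 this is -144, so a increases.
∂U/∂b = 12(b - 3)(b - 2)(b + 4); at b=-2 this is 480, so b decreases.
a converges to its nearest critical value 0 (a local min of the a-part); b converges to -4. The iterate converges to (0, -4).

(0, -4)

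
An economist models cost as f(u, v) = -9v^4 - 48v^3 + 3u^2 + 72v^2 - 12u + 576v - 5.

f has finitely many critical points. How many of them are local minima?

1

f separates as a function of u plus a function of v, so ∇f=0 decouples.
∂f/∂u = 6(u - 2) = 0 at u ∈ {2}; ∂f/∂v = -36(v - 2)(v + 2)(v + 4) = 0 at v ∈ {-4, -2, 2}.
The Hessian is diagonal: diag(f_uu, f_vv). Second derivatives: f_uu(2)=6; f_vv(-4)=-432, f_vv(-2)=288, f_vv(2)=-864.
Local minima occur where both diagonal entries positive: (2, -2). Count: 1.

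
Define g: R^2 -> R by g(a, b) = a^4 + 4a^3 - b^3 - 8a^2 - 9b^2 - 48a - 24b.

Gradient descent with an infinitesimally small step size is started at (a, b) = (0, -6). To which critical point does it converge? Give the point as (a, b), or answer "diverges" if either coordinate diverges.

(2, -4)

g is separable, so gradient descent decouples: a follows -∂g/∂a, b follows -∂g/∂b.
∂g/∂a = 4(a - 2)(a + 2)(a + 3); at a=0 this is -48, so a increases.
∂g/∂b = -3(b + 2)(b + 4); at b=-6 this is -24, so b increases.
a converges to its nearest critical value 2 (a local min of the a-part); b converges to -4. The iterate converges to (2, -4).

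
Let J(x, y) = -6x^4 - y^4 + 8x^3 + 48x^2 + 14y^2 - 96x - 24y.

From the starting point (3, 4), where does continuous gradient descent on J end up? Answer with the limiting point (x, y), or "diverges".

J is separable, so gradient descent decouples: x follows -∂J/∂x, y follows -∂J/∂y.
∂J/∂x = -24(x - 2)(x - 1)(x + 2); at x=3 this is -240, so x increases.
∂J/∂y = -4(y - 2)(y - 1)(y + 3); at y=4 this is -168, so y increases.
The x-coordinate has no critical point in that direction and runs off to infinity.

diverges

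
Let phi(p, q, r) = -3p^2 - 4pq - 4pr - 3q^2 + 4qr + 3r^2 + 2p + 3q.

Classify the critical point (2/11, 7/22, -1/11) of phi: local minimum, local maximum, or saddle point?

The Hessian is constant: H = [[-6, -4, -4], [-4, -6, 4], [-4, 4, 6]].
Leading principal minors: Δ₁ = -6, Δ₂ = 20, Δ₃ = 440.
The minors fit neither the all-positive nor the alternating-sign pattern, so H is indefinite: a saddle point.

saddle point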